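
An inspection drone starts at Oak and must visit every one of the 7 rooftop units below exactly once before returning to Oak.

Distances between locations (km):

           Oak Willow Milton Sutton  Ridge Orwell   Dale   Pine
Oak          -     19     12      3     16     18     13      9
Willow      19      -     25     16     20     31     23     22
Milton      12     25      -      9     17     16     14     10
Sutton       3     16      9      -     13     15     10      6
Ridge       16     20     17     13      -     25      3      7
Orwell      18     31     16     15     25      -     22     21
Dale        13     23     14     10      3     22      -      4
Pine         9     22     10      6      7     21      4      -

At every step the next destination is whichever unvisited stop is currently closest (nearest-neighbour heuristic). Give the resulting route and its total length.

At Oak the remaining stops are Sutton 3, Pine 9, Milton 12, Dale 13, Ridge 16, Orwell 18, Willow 19; go to Sutton.
At Sutton the remaining stops are Pine 6, Milton 9, Dale 10, Ridge 13, Orwell 15, Willow 16; go to Pine.
At Pine the remaining stops are Dale 4, Ridge 7, Milton 10, Orwell 21, Willow 22; go to Dale.
At Dale the remaining stops are Ridge 3, Milton 14, Orwell 22, Willow 23; go to Ridge.
At Ridge the remaining stops are Milton 17, Willow 20, Orwell 25; go to Milton.
At Milton the remaining stops are Orwell 16, Willow 25; go to Orwell.
At Orwell the remaining stops are Willow 31; go to Willow.
Return Willow→Oak: 19.
Total = 3 + 6 + 4 + 3 + 17 + 16 + 31 + 19 = 99.

Nearest-neighbour total = 99 km; route Oak → Sutton → Pine → Dale → Ridge → Milton → Orwell → Willow → Oak.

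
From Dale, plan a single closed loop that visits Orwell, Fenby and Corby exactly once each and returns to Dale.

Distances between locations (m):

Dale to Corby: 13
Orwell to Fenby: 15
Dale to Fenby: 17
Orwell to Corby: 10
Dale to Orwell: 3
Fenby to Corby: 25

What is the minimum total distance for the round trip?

Minimum total distance: 55 m.

There are 3 distinct closed tours to check (reversals are equivalent).
Dale - Orwell - Fenby - Corby - Dale: 3+15+25+13 = 56
Dale - Orwell - Corby - Fenby - Dale: 3+10+25+17 = 55
Dale - Fenby - Orwell - Corby - Dale: 17+15+10+13 = 55
The minimum is 55.
One optimal route: Dale → Orwell → Corby → Fenby → Dale (or its reverse).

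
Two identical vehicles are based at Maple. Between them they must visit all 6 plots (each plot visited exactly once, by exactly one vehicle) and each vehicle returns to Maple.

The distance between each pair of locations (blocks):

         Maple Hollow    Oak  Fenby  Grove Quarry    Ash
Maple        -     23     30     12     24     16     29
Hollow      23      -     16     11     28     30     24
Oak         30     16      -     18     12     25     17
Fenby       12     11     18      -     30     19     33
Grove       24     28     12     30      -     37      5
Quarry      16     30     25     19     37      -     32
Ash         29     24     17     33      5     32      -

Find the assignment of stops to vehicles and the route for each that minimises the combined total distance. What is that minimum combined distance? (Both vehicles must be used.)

Check every non-empty split of the stops between the two vehicles; for each half take its own optimal tour:
  {Hollow} + {Oak, Fenby, Grove, Quarry, Ash}: 46 + 95 = 141
  {Oak} + {Hollow, Fenby, Grove, Quarry, Ash}: 60 + 99 = 159
  {Hollow, Oak} + {Fenby, Grove, Quarry, Ash}: 69 + 92 = 161
  {Fenby} + {Hollow, Oak, Grove, Quarry, Ash}: 24 + 104 = 128
  {Hollow, Fenby} + {Oak, Grove, Quarry, Ash}: 46 + 87 = 133
  {Oak, Fenby} + {Hollow, Grove, Quarry, Ash}: 60 + 99 = 159
  … (31 splits in total)
  {Quarry} + {Hollow, Oak, Fenby, Grove, Ash}: 32 + 85 = 117  ← best
Best: vehicle 1 Maple → Quarry → Maple = 32; vehicle 2 Maple → Fenby → Hollow → Oak → Grove → Ash → Maple = 85; combined 117.

Minimum combined distance: 117 blocks.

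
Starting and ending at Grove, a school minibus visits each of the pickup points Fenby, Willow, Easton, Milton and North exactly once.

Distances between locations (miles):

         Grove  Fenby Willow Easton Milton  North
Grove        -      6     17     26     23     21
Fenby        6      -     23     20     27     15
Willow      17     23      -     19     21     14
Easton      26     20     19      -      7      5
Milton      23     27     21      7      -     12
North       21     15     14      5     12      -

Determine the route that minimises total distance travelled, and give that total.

Grove → Fenby → Willow → Easton → Milton → North → Grove: 6+23+19+7+12+21 = 88
Grove → Fenby → Willow → Easton → North → Milton → Grove: 6+23+19+5+12+23 = 88
Grove → Fenby → Willow → Milton → Easton → North → Grove: 6+23+21+7+5+21 = 83
Grove → Fenby → Willow → Milton → North → Easton → Grove: 6+23+21+12+5+26 = 93
Grove → Fenby → Willow → North → Easton → Milton → Grove: 6+23+14+5+7+23 = 78
Grove → Fenby → Willow → North → Milton → Easton → Grove: 6+23+14+12+7+26 = 88
Grove → Fenby → Easton → Willow → Milton → North → Grove: 6+20+19+21+12+21 = 99
Grove → Fenby → Easton → Willow → North → Milton → Grove: 6+20+19+14+12+23 = 94
Grove → Fenby → Easton → Milton → Willow → North → Grove: 6+20+7+21+14+21 = 89
Grove → Fenby → Easton → Milton → North → Willow → Grove: 6+20+7+12+14+17 = 76
Grove → Fenby → Easton → North → Willow → Milton → Grove: 6+20+5+14+21+23 = 89
Grove → Fenby → Easton → North → Milton → Willow → Grove: 6+20+5+12+21+17 = 81
Grove → Fenby → Milton → Willow → Easton → North → Grove: 6+27+21+19+5+21 = 99
Grove → Fenby → Milton → Willow → North → Easton → Grove: 6+27+21+14+5+26 = 99
… (46 more)
Grove → Fenby → North → Easton → Milton → Willow → Grove: 6+15+5+7+21+17 = 71  ← best
The minimum is 71.
One optimal route: Grove → Fenby → North → Easton → Milton → Willow → Grove (or its reverse).

Shortest round trip = 71 miles.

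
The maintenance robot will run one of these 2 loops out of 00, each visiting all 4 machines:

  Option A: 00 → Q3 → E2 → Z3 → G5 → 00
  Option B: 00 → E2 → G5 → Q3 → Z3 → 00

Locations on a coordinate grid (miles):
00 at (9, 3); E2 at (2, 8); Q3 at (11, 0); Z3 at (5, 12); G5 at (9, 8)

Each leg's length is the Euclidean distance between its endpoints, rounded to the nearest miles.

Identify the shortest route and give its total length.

Option A: 4 + 12 + 5 + 6 + 5 = 32
Option B: 9 + 7 + 8 + 13 + 10 = 47

Shortest is Option A, total 32 miles.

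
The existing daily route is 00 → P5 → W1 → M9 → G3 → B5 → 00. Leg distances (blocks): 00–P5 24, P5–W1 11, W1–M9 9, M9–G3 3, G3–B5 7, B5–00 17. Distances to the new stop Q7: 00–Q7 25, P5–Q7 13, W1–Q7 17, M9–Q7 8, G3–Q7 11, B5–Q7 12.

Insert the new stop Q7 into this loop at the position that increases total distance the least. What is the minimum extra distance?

Insertion cost between consecutive stops i–j is d(i,Q7) + d(Q7,j) − d(i,j):
  between 00 and P5: 25 + 13 − 24 = 14
  between P5 and W1: 13 + 17 − 11 = 19
  between W1 and M9: 17 + 8 − 9 = 16
  between M9 and G3: 8 + 11 − 3 = 16
  between G3 and B5: 11 + 12 − 7 = 16
  between B5 and 00: 12 + 25 − 17 = 20
Cheapest insertion is between 00 and P5, adding 14.
New total = 71 + 14 = 85.

+14 blocks — insert Q7 between 00 and P5.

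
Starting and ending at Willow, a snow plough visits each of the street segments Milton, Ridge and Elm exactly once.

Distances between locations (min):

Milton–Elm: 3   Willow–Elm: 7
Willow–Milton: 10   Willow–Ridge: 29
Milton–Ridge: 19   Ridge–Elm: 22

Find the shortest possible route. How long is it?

Minimum total distance: 58 min.

With 3 stops there are 3!/2 = 3 distinct round trips (a route and its reverse cost the same).
Willow → Milton → Ridge → Elm → Willow: 10+19+22+7 = 58
Willow → Milton → Elm → Ridge → Willow: 10+3+22+29 = 64
Willow → Ridge → Milton → Elm → Willow: 29+19+3+7 = 58
The minimum is 58.
One optimal route: Willow → Milton → Ridge → Elm → Willow (or its reverse).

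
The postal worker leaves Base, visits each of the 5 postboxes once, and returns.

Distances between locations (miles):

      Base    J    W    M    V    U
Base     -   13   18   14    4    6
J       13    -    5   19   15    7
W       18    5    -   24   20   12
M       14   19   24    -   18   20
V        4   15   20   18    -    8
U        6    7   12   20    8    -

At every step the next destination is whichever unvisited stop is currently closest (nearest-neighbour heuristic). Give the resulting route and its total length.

62 miles along Base → V → U → J → W → M → Base.

At Base the remaining stops are V 4, U 6, J 13, M 14, W 18; go to V.
At V the remaining stops are U 8, J 15, M 18, W 20; go to U.
At U the remaining stops are J 7, W 12, M 20; go to J.
At J the remaining stops are W 5, M 19; go to W.
At W the remaining stops are M 24; go to M.
Return M→Base: 14.
Total = 4 + 8 + 7 + 5 + 24 + 14 = 62.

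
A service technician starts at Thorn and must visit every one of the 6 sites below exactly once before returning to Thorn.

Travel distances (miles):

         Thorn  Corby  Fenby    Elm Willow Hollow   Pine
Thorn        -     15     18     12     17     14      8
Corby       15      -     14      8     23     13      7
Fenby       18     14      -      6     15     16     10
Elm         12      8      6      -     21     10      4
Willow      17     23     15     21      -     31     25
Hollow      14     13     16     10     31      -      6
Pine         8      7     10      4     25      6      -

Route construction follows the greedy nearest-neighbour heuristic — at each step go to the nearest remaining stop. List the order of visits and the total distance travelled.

Nearest-neighbour total = 93 miles; route Thorn → Pine → Elm → Fenby → Corby → Hollow → Willow → Thorn.

Thorn → [Pine:8 / Elm:12 / Hollow:14 / Corby:15 / Willow:17 / Fenby:18] → Pine (8)
Pine → [Elm:4 / Hollow:6 / Corby:7 / Fenby:10 / Willow:25] → Elm (4)
Elm → [Fenby:6 / Corby:8 / Hollow:10 / Willow:21] → Fenby (6)
Fenby → [Corby:14 / Willow:15 / Hollow:16] → Corby (14)
Corby → [Hollow:13 / Willow:23] → Hollow (13)
Hollow → [Willow:31] → Willow (31)
Return Willow→Thorn: 17.
Total = 8 + 4 + 6 + 14 + 13 + 31 + 17 = 93.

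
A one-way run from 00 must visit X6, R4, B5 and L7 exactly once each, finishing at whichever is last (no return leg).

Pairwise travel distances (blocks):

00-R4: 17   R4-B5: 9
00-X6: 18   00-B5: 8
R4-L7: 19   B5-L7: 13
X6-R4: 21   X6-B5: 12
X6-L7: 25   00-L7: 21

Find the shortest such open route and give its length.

58 blocks — the minimum one-way total.

There are 4! = 24 possible orderings.
00 - X6 - R4 - B5 - L7: 18+21+9+13 = 61
00 - X6 - R4 - L7 - B5: 18+21+19+13 = 71
00 - X6 - B5 - R4 - L7: 18+12+9+19 = 58
00 - X6 - B5 - L7 - R4: 18+12+13+19 = 62
00 - X6 - L7 - R4 - B5: 18+25+19+9 = 71
00 - X6 - L7 - B5 - R4: 18+25+13+9 = 65
00 - R4 - X6 - B5 - L7: 17+21+12+13 = 63
00 - R4 - X6 - L7 - B5: 17+21+25+13 = 76
00 - R4 - B5 - X6 - L7: 17+9+12+25 = 63
00 - R4 - B5 - L7 - X6: 17+9+13+25 = 64
00 - R4 - L7 - X6 - B5: 17+19+25+12 = 73
00 - R4 - L7 - B5 - X6: 17+19+13+12 = 61
00 - B5 - X6 - R4 - L7: 8+12+21+19 = 60
00 - B5 - X6 - L7 - R4: 8+12+25+19 = 64
… (10 more)
The minimum is 58.
One shortest path: 00 → X6 → B5 → R4 → L7.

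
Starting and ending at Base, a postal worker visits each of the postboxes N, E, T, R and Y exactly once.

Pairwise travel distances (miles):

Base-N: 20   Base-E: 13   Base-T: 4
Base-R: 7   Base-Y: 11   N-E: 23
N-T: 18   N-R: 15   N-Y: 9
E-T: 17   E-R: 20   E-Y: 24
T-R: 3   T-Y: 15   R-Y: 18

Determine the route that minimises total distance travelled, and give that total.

Shortest round trip = 68 miles.

Base → N → E → T → R → Y → Base: 20+23+17+3+18+11 = 92
Base → N → E → T → Y → R → Base: 20+23+17+15+18+7 = 100
Base → N → E → R → T → Y → Base: 20+23+20+3+15+11 = 92
Base → N → E → R → Y → T → Base: 20+23+20+18+15+4 = 100
Base → N → E → Y → T → R → Base: 20+23+24+15+3+7 = 92
Base → N → E → Y → R → T → Base: 20+23+24+18+3+4 = 92
Base → N → T → E → R → Y → Base: 20+18+17+20+18+11 = 104
Base → N → T → E → Y → R → Base: 20+18+17+24+18+7 = 104
Base → N → T → R → E → Y → Base: 20+18+3+20+24+11 = 96
Base → N → T → R → Y → E → Base: 20+18+3+18+24+13 = 96
Base → N → T → Y → E → R → Base: 20+18+15+24+20+7 = 104
Base → N → T → Y → R → E → Base: 20+18+15+18+20+13 = 104
Base → N → R → E → T → Y → Base: 20+15+20+17+15+11 = 98
Base → N → R → E → Y → T → Base: 20+15+20+24+15+4 = 98
… (46 more)
Base → E → T → R → N → Y → Base: 13+17+3+15+9+11 = 68  ← best
The minimum is 68.
One optimal route: Base → E → T → R → N → Y → Base (or its reverse).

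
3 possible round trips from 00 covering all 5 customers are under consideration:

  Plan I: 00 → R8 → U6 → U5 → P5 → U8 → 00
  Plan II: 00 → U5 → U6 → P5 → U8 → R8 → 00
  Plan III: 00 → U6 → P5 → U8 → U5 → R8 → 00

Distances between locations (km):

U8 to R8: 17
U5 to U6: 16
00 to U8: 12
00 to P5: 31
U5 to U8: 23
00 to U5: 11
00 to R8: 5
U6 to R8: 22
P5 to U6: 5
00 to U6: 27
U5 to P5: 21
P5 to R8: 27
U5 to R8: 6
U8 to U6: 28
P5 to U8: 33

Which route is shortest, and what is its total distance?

87 km — Plan II is the shortest.

Plan I: 5 + 22 + 16 + 21 + 33 + 12 = 109
Plan II: 11 + 16 + 5 + 33 + 17 + 5 = 87
Plan III: 27 + 5 + 33 + 23 + 6 + 5 = 99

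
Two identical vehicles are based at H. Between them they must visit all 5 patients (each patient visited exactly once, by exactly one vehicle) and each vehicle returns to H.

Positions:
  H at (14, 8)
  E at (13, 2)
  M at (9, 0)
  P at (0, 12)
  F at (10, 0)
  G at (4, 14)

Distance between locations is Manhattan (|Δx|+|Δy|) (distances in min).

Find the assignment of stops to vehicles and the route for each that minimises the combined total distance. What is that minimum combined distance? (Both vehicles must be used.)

66 min — the smallest possible combined total.

There are 2^4 − 1 = 15 ways to divide the 5 stops into two non-empty groups. For each, the best each vehicle can do is its own shortest tour through its group:
  {E} + {M, P, F, G}: 14 + 56 = 70
  {M} + {E, P, F, G}: 26 + 56 = 82
  {E, M} + {P, F, G}: 26 + 56 = 82
  {P} + {E, M, F, G}: 36 + 48 = 84
  {E, P} + {M, F, G}: 48 + 48 = 96
  {M, P} + {E, F, G}: 52 + 48 = 100
  … (15 splits in total)
  {E, M, F} + {P, G}: 26 + 40 = 66  ← best
Best: vehicle 1 H → E → M → F → H = 26; vehicle 2 H → P → G → H = 40; combined 66.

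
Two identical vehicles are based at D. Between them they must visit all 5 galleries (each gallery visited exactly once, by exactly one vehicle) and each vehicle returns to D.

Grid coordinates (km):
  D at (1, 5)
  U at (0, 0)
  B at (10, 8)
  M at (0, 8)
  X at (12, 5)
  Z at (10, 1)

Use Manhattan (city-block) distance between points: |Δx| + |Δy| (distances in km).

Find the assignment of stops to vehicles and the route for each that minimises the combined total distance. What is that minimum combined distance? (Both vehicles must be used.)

There are 2^4 − 1 = 15 ways to divide the 5 stops into two non-empty groups. For each, the best each vehicle can do is its own shortest tour through its group:
  {U} + {B, M, X, Z}: 12 + 38 = 50
  {B} + {U, M, X, Z}: 24 + 40 = 64
  {U, B} + {M, X, Z}: 36 + 38 = 74
  {M} + {U, B, X, Z}: 8 + 40 = 48
  {U, M} + {B, X, Z}: 18 + 36 = 54
  {B, M} + {U, X, Z}: 26 + 34 = 60
  … (15 splits in total)
Best: vehicle 1 D → M → D = 8; vehicle 2 D → U → Z → B → X → D = 40; combined 48.

Minimum combined distance: 48 km.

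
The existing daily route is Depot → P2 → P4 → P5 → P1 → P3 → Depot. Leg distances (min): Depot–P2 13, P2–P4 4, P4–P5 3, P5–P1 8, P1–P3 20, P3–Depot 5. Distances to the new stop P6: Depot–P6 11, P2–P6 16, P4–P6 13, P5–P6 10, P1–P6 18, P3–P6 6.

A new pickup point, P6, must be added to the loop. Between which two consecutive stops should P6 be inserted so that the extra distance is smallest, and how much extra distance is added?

+4 min — insert P6 between P1 and P3.

Insertion cost between consecutive stops i–j is d(i,P6) + d(P6,j) − d(i,j):
  between Depot and P2: 11 + 16 − 13 = 14
  between P2 and P4: 16 + 13 − 4 = 25
  between P4 and P5: 13 + 10 − 3 = 20
  between P5 and P1: 10 + 18 − 8 = 20
  between P1 and P3: 18 + 6 − 20 = 4
  between P3 and Depot: 6 + 11 − 5 = 12
Cheapest insertion is between P1 and P3, adding 4.
New total = 53 + 4 = 57.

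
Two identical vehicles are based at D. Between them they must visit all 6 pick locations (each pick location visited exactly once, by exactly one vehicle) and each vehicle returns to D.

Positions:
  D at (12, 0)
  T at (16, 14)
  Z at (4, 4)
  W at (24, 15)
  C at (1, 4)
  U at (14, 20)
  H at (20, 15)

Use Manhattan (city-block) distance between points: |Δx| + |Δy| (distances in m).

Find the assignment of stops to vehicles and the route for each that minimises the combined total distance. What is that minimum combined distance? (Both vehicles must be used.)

94 m — the smallest possible combined total.

There are 2^5 − 1 = 31 ways to divide the 6 stops into two non-empty groups. For each, the best each vehicle can do is its own shortest tour through its group:
  {T} + {Z, W, C, U, H}: 36 + 86 = 122
  {Z} + {T, W, C, U, H}: 24 + 86 = 110
  {T, Z} + {W, C, U, H}: 52 + 86 = 138
  {W} + {T, Z, C, U, H}: 54 + 78 = 132
  {T, W} + {Z, C, U, H}: 54 + 78 = 132
  {Z, W} + {T, C, U, H}: 70 + 78 = 148
  … (31 splits in total)
  {Z, C} + {T, W, U, H}: 30 + 64 = 94  ← best
Best: vehicle 1 D → Z → C → D = 30; vehicle 2 D → T → W → H → U → D = 64; combined 94.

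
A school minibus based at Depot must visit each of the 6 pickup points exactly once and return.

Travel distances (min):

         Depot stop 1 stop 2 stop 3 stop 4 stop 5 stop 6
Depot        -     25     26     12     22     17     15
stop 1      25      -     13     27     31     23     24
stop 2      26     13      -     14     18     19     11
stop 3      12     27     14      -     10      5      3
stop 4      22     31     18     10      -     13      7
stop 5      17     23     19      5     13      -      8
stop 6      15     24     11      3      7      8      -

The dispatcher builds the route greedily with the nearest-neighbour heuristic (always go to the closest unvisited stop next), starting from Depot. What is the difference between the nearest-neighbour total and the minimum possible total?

From Depot: stop 3=12, stop 6=15, stop 5=17, stop 4=22, stop 1=25, stop 2=26 → choose stop 3 (12).
From stop 3: stop 6=3, stop 5=5, stop 4=10, stop 2=14, stop 1=27 → choose stop 6 (3).
From stop 6: stop 4=7, stop 5=8, stop 2=11, stop 1=24 → choose stop 4 (7).
From stop 4: stop 5=13, stop 2=18, stop 1=31 → choose stop 5 (13).
From stop 5: stop 2=19, stop 1=23 → choose stop 2 (19).
From stop 2: stop 1=13 → choose stop 1 (13).
NN route Depot → stop 3 → stop 6 → stop 4 → stop 5 → stop 2 → stop 1 → Depot costs 92.
Optimal: Depot → stop 1 → stop 2 → stop 6 → stop 4 → stop 5 → stop 3 → Depot costs 86 (by enumerating all 360 distinct tours).
Excess = 92 − 86 = 6.

The nearest-neighbour route is 6 min longer than optimal.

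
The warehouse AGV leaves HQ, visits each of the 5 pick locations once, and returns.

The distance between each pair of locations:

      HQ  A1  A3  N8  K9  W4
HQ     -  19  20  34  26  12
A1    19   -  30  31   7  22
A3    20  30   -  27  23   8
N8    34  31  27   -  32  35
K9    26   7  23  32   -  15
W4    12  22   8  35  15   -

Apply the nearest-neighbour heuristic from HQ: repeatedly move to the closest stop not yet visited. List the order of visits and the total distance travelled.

Nearest-neighbour total = 115; route HQ → W4 → A3 → K9 → A1 → N8 → HQ.

HQ → [W4:12 / A1:19 / A3:20 / K9:26 / N8:34] → W4 (12)
W4 → [A3:8 / K9:15 / A1:22 / N8:35] → A3 (8)
A3 → [K9:23 / N8:27 / A1:30] → K9 (23)
K9 → [A1:7 / N8:32] → A1 (7)
A1 → [N8:31] → N8 (31)
Return N8→HQ: 34.
Total = 12 + 8 + 23 + 7 + 31 + 34 = 115.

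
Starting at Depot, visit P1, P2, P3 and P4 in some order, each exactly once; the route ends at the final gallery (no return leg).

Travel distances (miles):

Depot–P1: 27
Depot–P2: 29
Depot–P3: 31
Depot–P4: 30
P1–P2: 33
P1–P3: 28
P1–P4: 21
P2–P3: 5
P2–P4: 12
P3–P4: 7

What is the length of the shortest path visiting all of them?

There are 4! = 24 possible orderings.
Depot - P1 - P2 - P3 - P4: 27+33+5+7 = 72
Depot - P1 - P2 - P4 - P3: 27+33+12+7 = 79
Depot - P1 - P3 - P2 - P4: 27+28+5+12 = 72
Depot - P1 - P3 - P4 - P2: 27+28+7+12 = 74
Depot - P1 - P4 - P2 - P3: 27+21+12+5 = 65
Depot - P1 - P4 - P3 - P2: 27+21+7+5 = 60
Depot - P2 - P1 - P3 - P4: 29+33+28+7 = 97
Depot - P2 - P1 - P4 - P3: 29+33+21+7 = 90
Depot - P2 - P3 - P1 - P4: 29+5+28+21 = 83
Depot - P2 - P3 - P4 - P1: 29+5+7+21 = 62
Depot - P2 - P4 - P1 - P3: 29+12+21+28 = 90
Depot - P2 - P4 - P3 - P1: 29+12+7+28 = 76
Depot - P3 - P1 - P2 - P4: 31+28+33+12 = 104
Depot - P3 - P1 - P4 - P2: 31+28+21+12 = 92
… (10 more)
The minimum is 60.
One shortest path: Depot → P1 → P4 → P3 → P2.

Shortest open route: 60 miles.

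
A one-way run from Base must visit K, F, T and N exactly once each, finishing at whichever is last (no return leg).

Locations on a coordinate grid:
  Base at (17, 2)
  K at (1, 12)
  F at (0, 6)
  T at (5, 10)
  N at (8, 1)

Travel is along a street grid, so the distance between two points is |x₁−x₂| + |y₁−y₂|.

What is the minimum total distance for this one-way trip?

Minimum one-way distance = 35.

There are 4! = 24 possible orderings.
Base→K→F→T→N: 26+7+9+12 = 54
Base→K→F→N→T: 26+7+13+12 = 58
Base→K→T→F→N: 26+6+9+13 = 54
Base→K→T→N→F: 26+6+12+13 = 57
Base→K→N→F→T: 26+18+13+9 = 66
Base→K→N→T→F: 26+18+12+9 = 65
Base→F→K→T→N: 21+7+6+12 = 46
Base→F→K→N→T: 21+7+18+12 = 58
Base→F→T→K→N: 21+9+6+18 = 54
Base→F→T→N→K: 21+9+12+18 = 60
Base→F→N→K→T: 21+13+18+6 = 58
Base→F→N→T→K: 21+13+12+6 = 52
Base→T→K→F→N: 20+6+7+13 = 46
Base→T→K→N→F: 20+6+18+13 = 57
… (10 more)
Base→N→T→K→F: 10+12+6+7 = 35  ← best
The minimum is 35.
One shortest path: Base → N → T → K → F.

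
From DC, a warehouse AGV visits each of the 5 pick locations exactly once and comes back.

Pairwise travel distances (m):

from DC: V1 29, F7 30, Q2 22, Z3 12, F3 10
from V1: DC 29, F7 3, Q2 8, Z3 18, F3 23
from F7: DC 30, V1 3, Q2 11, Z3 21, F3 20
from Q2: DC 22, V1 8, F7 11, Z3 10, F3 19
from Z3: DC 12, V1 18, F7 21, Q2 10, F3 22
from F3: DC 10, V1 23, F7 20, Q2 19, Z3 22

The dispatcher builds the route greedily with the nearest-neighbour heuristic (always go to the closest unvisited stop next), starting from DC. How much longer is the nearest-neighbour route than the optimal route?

Excess over optimum: 10 m.

DC: F3=10, Z3=12, Q2=22, V1=29, F7=30 ⇒ F3
F3: Q2=19, F7=20, Z3=22, V1=23 ⇒ Q2
Q2: V1=8, Z3=10, F7=11 ⇒ V1
V1: F7=3, Z3=18 ⇒ F7
F7: Z3=21 ⇒ Z3
NN route DC → F3 → Q2 → V1 → F7 → Z3 → DC costs 73.
Optimal: DC → Z3 → Q2 → V1 → F7 → F3 → DC costs 63 (by enumerating all 60 distinct tours).
Excess = 73 − 63 = 10.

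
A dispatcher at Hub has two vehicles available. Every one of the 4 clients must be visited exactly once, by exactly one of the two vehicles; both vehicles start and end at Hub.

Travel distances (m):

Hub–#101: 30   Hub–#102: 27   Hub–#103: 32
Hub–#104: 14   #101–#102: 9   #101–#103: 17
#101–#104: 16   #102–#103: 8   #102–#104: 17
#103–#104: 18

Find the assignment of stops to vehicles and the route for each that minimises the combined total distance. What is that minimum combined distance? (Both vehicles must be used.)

Try each way of splitting the stops between the two vehicles (each non-empty) and, for each split, find the best tour for each vehicle:
  {#101} + {#102, #103, #104}: 60 + 67 = 127
  {#102} + {#101, #103, #104}: 54 + 79 = 133
  {#101, #102} + {#103, #104}: 66 + 64 = 130
  {#103} + {#101, #102, #104}: 64 + 66 = 130
  {#101, #103} + {#102, #104}: 79 + 58 = 137
  {#102, #103} + {#101, #104}: 67 + 60 = 127
  … (7 splits in total)
  {#101, #102, #103} + {#104}: 79 + 28 = 107  ← best
Best: vehicle 1 Hub → #101 → #102 → #103 → Hub = 79; vehicle 2 Hub → #104 → Hub = 28; combined 107.

Minimum combined distance: 107 m.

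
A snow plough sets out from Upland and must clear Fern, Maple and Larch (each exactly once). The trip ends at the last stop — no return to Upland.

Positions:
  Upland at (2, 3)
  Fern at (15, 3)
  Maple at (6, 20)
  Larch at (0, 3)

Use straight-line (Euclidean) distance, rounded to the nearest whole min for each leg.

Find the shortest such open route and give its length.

There are 3! = 6 possible orderings.
Upland → Fern → Maple → Larch: 13+19+18 = 50
Upland → Fern → Larch → Maple: 13+15+18 = 46
Upland → Maple → Fern → Larch: 17+19+15 = 51
Upland → Maple → Larch → Fern: 17+18+15 = 50
Upland → Larch → Fern → Maple: 2+15+19 = 36
Upland → Larch → Maple → Fern: 2+18+19 = 39
The minimum is 36.
One shortest path: Upland → Larch → Fern → Maple.

36 min — the minimum one-way total.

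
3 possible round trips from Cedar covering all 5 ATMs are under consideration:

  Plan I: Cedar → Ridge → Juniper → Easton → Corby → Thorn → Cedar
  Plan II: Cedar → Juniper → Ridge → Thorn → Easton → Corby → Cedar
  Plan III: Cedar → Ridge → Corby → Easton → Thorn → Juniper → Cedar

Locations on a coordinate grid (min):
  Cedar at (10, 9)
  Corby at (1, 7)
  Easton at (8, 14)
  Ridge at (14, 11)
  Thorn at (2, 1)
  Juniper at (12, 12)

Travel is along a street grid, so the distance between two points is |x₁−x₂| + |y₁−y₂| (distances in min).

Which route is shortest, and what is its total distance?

Plan I: 6 + 3 + 6 + 14 + 7 + 16 = 52
Plan II: 5 + 3 + 22 + 19 + 14 + 11 = 74
Plan III: 6 + 17 + 14 + 19 + 21 + 5 = 82

52 min — Plan I is the shortest.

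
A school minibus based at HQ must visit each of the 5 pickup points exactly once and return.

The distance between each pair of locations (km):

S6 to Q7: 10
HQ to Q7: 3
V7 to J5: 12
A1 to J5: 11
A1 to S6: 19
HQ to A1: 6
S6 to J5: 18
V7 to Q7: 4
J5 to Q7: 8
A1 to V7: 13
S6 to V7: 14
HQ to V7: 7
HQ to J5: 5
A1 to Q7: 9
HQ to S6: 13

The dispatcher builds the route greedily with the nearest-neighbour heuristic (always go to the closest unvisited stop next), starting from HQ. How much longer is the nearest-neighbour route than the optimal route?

The nearest-neighbour route is 6 km longer than optimal.

HQ: Q7=3, J5=5, A1=6, V7=7, S6=13 ⇒ Q7
Q7: V7=4, J5=8, A1=9, S6=10 ⇒ V7
V7: J5=12, A1=13, S6=14 ⇒ J5
J5: A1=11, S6=18 ⇒ A1
A1: S6=19 ⇒ S6
NN route HQ → Q7 → V7 → J5 → A1 → S6 → HQ costs 62.
Optimal: HQ → A1 → S6 → V7 → Q7 → J5 → HQ costs 56 (by enumerating all 60 distinct tours).
Excess = 62 − 56 = 6.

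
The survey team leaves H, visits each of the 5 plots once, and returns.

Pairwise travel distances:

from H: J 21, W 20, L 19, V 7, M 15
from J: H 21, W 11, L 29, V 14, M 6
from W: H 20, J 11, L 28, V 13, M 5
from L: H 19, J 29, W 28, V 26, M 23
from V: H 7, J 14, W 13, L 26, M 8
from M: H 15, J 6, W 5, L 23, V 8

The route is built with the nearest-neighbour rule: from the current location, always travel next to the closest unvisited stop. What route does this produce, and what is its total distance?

From H: distances to unvisited — V=7, M=15, L=19, W=20, J=21. Nearest is V (7).
From V: distances to unvisited — M=8, W=13, J=14, L=26. Nearest is M (8).
From M: distances to unvisited — W=5, J=6, L=23. Nearest is W (5).
From W: distances to unvisited — J=11, L=28. Nearest is J (11).
From J: distances to unvisited — L=29. Nearest is L (29).
Return L→H: 19.
Total = 7 + 8 + 5 + 11 + 29 + 19 = 79.

Total distance 79 via the nearest-neighbour route H → V → M → W → J → L → H.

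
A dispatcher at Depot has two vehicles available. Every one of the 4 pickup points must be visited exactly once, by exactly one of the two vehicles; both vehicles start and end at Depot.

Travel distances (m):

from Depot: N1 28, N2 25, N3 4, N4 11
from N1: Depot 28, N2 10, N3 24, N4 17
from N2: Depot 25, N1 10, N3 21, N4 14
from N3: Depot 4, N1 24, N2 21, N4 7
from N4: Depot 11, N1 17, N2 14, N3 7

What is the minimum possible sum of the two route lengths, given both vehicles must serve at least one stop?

71 m — the smallest possible combined total.

There are 2^3 − 1 = 7 ways to divide the 4 stops into two non-empty groups. For each, the best each vehicle can do is its own shortest tour through its group:
  {N1} + {N2, N3, N4}: 56 + 50 = 106
  {N2} + {N1, N3, N4}: 50 + 56 = 106
  {N1, N2} + {N3, N4}: 63 + 22 = 85
  {N3} + {N1, N2, N4}: 8 + 63 = 71
  {N1, N3} + {N2, N4}: 56 + 50 = 106
  {N2, N3} + {N1, N4}: 50 + 56 = 106
  … (7 splits in total)
Best: vehicle 1 Depot → N3 → Depot = 8; vehicle 2 Depot → N1 → N2 → N4 → Depot = 63; combined 71.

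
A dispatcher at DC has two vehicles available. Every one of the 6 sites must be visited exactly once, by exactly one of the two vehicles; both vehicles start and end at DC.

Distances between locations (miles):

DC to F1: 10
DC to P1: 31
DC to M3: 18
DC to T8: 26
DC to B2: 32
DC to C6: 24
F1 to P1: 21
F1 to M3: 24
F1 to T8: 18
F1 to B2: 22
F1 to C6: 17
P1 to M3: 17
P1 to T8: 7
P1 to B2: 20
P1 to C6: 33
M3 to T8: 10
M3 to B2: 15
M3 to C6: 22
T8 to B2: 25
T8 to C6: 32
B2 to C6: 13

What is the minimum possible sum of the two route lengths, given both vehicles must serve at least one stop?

Try each way of splitting the stops between the two vehicles (each non-empty) and, for each split, find the best tour for each vehicle:
  {F1} + {P1, M3, T8, B2, C6}: 20 + 92 = 112
  {P1} + {F1, M3, T8, B2, C6}: 62 + 90 = 152
  {F1, P1} + {M3, T8, B2, C6}: 62 + 88 = 150
  {M3} + {F1, P1, T8, B2, C6}: 36 + 92 = 128
  {F1, M3} + {P1, T8, B2, C6}: 52 + 90 = 142
  {P1, M3} + {F1, T8, B2, C6}: 66 + 90 = 156
  … (31 splits in total)
Best: vehicle 1 DC → F1 → DC = 20; vehicle 2 DC → M3 → T8 → P1 → B2 → C6 → DC = 92; combined 112.

Minimum combined distance: 112 miles.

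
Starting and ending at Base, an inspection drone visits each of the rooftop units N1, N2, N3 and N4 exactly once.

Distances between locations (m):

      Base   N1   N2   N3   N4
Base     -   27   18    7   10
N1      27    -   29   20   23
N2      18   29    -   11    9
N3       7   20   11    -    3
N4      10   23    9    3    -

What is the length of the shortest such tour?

Base→N1→N2→N3→N4→Base: 27+29+11+3+10 = 80
Base→N1→N2→N4→N3→Base: 27+29+9+3+7 = 75
Base→N1→N3→N2→N4→Base: 27+20+11+9+10 = 77
Base→N1→N3→N4→N2→Base: 27+20+3+9+18 = 77
Base→N1→N4→N2→N3→Base: 27+23+9+11+7 = 77
Base→N1→N4→N3→N2→Base: 27+23+3+11+18 = 82
Base→N2→N1→N3→N4→Base: 18+29+20+3+10 = 80
Base→N2→N1→N4→N3→Base: 18+29+23+3+7 = 80
Base→N2→N3→N1→N4→Base: 18+11+20+23+10 = 82
Base→N2→N4→N1→N3→Base: 18+9+23+20+7 = 77
Base→N3→N1→N2→N4→Base: 7+20+29+9+10 = 75
Base→N3→N2→N1→N4→Base: 7+11+29+23+10 = 80
The minimum is 75.
One optimal route: Base → N1 → N2 → N4 → N3 → Base (or its reverse).

Shortest round trip = 75 m.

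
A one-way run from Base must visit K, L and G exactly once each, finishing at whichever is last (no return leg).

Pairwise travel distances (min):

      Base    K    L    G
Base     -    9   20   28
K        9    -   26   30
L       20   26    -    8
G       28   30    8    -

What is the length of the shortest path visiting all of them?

Minimum one-way distance = 43 min.

There are 3! = 6 possible orderings.
Base - K - L - G: 9+26+8 = 43
Base - K - G - L: 9+30+8 = 47
Base - L - K - G: 20+26+30 = 76
Base - L - G - K: 20+8+30 = 58
Base - G - K - L: 28+30+26 = 84
Base - G - L - K: 28+8+26 = 62
The minimum is 43.
One shortest path: Base → K → L → G.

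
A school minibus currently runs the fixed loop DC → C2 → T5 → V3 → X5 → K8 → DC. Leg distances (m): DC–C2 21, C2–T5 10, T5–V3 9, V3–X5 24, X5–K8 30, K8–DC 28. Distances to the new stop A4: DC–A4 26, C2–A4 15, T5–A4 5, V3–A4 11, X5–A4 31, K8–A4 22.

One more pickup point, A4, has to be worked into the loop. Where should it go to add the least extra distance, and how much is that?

Insertion cost between consecutive stops i–j is d(i,A4) + d(A4,j) − d(i,j):
  between DC and C2: 26 + 15 − 21 = 20
  between C2 and T5: 15 + 5 − 10 = 10
  between T5 and V3: 5 + 11 − 9 = 7
  between V3 and X5: 11 + 31 − 24 = 18
  between X5 and K8: 31 + 22 − 30 = 23
  between K8 and DC: 22 + 26 − 28 = 20
Cheapest insertion is between T5 and V3, adding 7.
New total = 122 + 7 = 129.

Minimum extra distance: 7 m, inserting A4 between T5 and V3.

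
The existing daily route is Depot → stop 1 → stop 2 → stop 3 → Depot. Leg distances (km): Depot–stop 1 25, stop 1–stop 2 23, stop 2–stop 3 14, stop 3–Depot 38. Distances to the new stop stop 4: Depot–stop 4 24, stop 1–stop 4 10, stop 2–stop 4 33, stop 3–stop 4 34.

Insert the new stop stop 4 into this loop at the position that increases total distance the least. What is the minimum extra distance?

Adding 9 km by placing stop 4 on the Depot–stop 1 leg.

Insertion cost between consecutive stops i–j is d(i,stop 4) + d(stop 4,j) − d(i,j):
  between Depot and stop 1: 24 + 10 − 25 = 9
  between stop 1 and stop 2: 10 + 33 − 23 = 20
  between stop 2 and stop 3: 33 + 34 − 14 = 53
  between stop 3 and Depot: 34 + 24 − 38 = 20
Cheapest insertion is between Depot and stop 1, adding 9.
New total = 100 + 9 = 109.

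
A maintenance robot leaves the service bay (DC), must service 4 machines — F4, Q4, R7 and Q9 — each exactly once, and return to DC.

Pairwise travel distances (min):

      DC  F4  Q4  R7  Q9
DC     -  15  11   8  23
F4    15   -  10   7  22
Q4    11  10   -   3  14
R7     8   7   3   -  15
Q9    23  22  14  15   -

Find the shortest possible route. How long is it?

DC→F4→Q4→R7→Q9→DC: 15+10+3+15+23 = 66
DC→F4→Q4→Q9→R7→DC: 15+10+14+15+8 = 62
DC→F4→R7→Q4→Q9→DC: 15+7+3+14+23 = 62
DC→F4→R7→Q9→Q4→DC: 15+7+15+14+11 = 62
DC→F4→Q9→Q4→R7→DC: 15+22+14+3+8 = 62
DC→F4→Q9→R7→Q4→DC: 15+22+15+3+11 = 66
DC→Q4→F4→R7→Q9→DC: 11+10+7+15+23 = 66
DC→Q4→F4→Q9→R7→DC: 11+10+22+15+8 = 66
DC→Q4→R7→F4→Q9→DC: 11+3+7+22+23 = 66
DC→Q4→Q9→F4→R7→DC: 11+14+22+7+8 = 62
DC→R7→F4→Q4→Q9→DC: 8+7+10+14+23 = 62
DC→R7→Q4→F4→Q9→DC: 8+3+10+22+23 = 66
The minimum is 62.
One optimal route: DC → F4 → Q4 → Q9 → R7 → DC (or its reverse).

62 min — the shortest possible round trip.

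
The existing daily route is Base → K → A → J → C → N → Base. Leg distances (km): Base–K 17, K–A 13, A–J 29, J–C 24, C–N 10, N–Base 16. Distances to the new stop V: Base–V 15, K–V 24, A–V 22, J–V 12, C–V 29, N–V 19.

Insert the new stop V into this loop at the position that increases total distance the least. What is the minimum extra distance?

Adding 5 km by placing V on the A–J leg.

Insertion cost between consecutive stops i–j is d(i,V) + d(V,j) − d(i,j):
  between Base and K: 15 + 24 − 17 = 22
  between K and A: 24 + 22 − 13 = 33
  between A and J: 22 + 12 − 29 = 5
  between J and C: 12 + 29 − 24 = 17
  between C and N: 29 + 19 − 10 = 38
  between N and Base: 19 + 15 − 16 = 18
Cheapest insertion is between A and J, adding 5.
New total = 109 + 5 = 114.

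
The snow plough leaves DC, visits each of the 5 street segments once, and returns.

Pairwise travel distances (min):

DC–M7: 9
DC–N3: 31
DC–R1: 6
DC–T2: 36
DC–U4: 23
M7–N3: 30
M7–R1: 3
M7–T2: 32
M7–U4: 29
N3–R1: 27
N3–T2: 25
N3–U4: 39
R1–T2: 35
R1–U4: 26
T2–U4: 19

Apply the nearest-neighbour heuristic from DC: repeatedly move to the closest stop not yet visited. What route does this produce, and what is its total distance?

Nearest-neighbour total = 113 min; route DC → R1 → M7 → U4 → T2 → N3 → DC.

From DC: distances to unvisited — R1=6, M7=9, U4=23, N3=31, T2=36. Nearest is R1 (6).
From R1: distances to unvisited — M7=3, U4=26, N3=27, T2=35. Nearest is M7 (3).
From M7: distances to unvisited — U4=29, N3=30, T2=32. Nearest is U4 (29).
From U4: distances to unvisited — T2=19, N3=39. Nearest is T2 (19).
From T2: distances to unvisited — N3=25. Nearest is N3 (25).
Return N3→DC: 31.
Total = 6 + 3 + 29 + 19 + 25 + 31 = 113.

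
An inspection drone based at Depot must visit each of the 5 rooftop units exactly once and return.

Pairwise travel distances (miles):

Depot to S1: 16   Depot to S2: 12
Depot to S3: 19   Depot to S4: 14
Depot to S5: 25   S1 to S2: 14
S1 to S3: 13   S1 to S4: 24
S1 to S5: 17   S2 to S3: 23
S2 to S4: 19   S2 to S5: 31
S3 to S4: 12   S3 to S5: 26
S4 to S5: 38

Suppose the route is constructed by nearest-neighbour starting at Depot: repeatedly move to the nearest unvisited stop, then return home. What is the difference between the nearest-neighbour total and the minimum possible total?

From Depot: S2=12, S4=14, S1=16, S3=19, S5=25 → choose S2 (12).
From S2: S1=14, S4=19, S3=23, S5=31 → choose S1 (14).
From S1: S3=13, S5=17, S4=24 → choose S3 (13).
From S3: S4=12, S5=26 → choose S4 (12).
From S4: S5=38 → choose S5 (38).
NN route Depot → S2 → S1 → S3 → S4 → S5 → Depot costs 114.
Optimal: Depot → S2 → S1 → S5 → S3 → S4 → Depot costs 95 (by enumerating all 60 distinct tours).
Excess = 114 − 95 = 19.

19 miles longer than the optimal tour.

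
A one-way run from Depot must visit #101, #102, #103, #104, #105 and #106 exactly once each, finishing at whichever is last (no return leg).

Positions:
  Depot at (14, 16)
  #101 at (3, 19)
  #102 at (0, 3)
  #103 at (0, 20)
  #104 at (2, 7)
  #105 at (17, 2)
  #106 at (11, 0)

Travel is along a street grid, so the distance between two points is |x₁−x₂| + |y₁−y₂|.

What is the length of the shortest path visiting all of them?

61 — the minimum one-way total.

There are 6! = 720 possible orderings.
Depot → #101 → #102 → #103 → #104 → #105 → #106: 14+19+17+15+20+8 = 93
Depot → #101 → #102 → #103 → #104 → #106 → #105: 14+19+17+15+16+8 = 89
Depot → #101 → #102 → #103 → #105 → #104 → #106: 14+19+17+35+20+16 = 121
Depot → #101 → #102 → #103 → #105 → #106 → #104: 14+19+17+35+8+16 = 109
Depot → #101 → #102 → #103 → #106 → #104 → #105: 14+19+17+31+16+20 = 117
Depot → #101 → #102 → #103 → #106 → #105 → #104: 14+19+17+31+8+20 = 109
Depot → #101 → #102 → #104 → #103 → #105 → #106: 14+19+6+15+35+8 = 97
Depot → #101 → #102 → #104 → #103 → #106 → #105: 14+19+6+15+31+8 = 93
… (712 more)
Depot → #101 → #103 → #104 → #102 → #106 → #105: 14+4+15+6+14+8 = 61  ← best
The minimum is 61.
One shortest path: Depot → #101 → #103 → #104 → #102 → #106 → #105.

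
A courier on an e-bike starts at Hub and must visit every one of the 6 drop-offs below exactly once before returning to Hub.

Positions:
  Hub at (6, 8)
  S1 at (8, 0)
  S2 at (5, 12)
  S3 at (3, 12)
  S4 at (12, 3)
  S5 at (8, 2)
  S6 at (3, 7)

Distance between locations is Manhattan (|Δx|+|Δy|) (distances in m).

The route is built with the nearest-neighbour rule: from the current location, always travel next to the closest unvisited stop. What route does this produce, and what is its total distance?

44 m along Hub → S6 → S3 → S2 → S5 → S1 → S4 → Hub.

At Hub the remaining stops are S6 4, S2 5, S3 7, S5 8, S1 10, S4 11; go to S6.
At S6 the remaining stops are S3 5, S2 7, S5 10, S1 12, S4 13; go to S3.
At S3 the remaining stops are S2 2, S5 15, S1 17, S4 18; go to S2.
At S2 the remaining stops are S5 13, S1 15, S4 16; go to S5.
At S5 the remaining stops are S1 2, S4 5; go to S1.
At S1 the remaining stops are S4 7; go to S4.
Return S4→Hub: 11.
Total = 4 + 5 + 2 + 13 + 2 + 7 + 11 = 44.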